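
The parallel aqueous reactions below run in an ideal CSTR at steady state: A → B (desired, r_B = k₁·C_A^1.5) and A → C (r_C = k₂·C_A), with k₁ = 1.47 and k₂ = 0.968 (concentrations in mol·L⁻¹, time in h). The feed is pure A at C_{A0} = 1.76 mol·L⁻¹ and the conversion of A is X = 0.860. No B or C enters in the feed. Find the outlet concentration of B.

0.651 mol·L⁻¹

Exit C_A = C_{A0}(1−X) = 1.76×0.140 = 0.2464 mol·L⁻¹.
A CSTR operates uniformly at the exit composition, giving r_B = 0.1798 and r_C = 0.2385 (each k·C_A^n at C_A = 0.2464).
Fraction of consumed A going to B: r_B/(r_B+r_C) = 0.4298.
C_B = 0.4298·C_{A0}·X = 0.4298×1.76×0.860 = 0.651 mol·L⁻¹.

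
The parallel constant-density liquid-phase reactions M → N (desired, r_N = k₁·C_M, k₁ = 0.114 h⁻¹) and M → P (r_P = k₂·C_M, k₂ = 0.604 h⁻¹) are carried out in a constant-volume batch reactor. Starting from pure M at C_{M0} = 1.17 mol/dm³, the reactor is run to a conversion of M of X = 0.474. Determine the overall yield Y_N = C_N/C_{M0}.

0.0753

C_M = C_{M0}(1−X) = 0.6154 mol/dm³.
Both paths are first order in M, so the instantaneous fraction to N is constant: dC_N/d(−C_M) = k₁/(k₁+k₂) = 0.1588.
C_N = 0.1588·(C_{M0}−C_M) = 0.1588×0.5546 = 0.0881 mol/dm³.
Y_N = C_N/C_{M0} = 0.08805/1.17 = 0.0753.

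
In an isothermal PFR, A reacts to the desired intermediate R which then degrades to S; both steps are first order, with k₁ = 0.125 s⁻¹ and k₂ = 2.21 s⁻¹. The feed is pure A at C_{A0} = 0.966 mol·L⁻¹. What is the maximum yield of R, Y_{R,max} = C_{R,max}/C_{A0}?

Evaluating C_R at τ_opt = ln(k₂/k₁)/(k₂−k₁) gives C_{R,max}/C_{A0} = (k₁/k₂)^[k₂/(k₂−k₁)].
= (0.125/2.21)^(2.21/(2.21−0.125)) = (0.05656)^(1.060) = 0.04761.

0.0476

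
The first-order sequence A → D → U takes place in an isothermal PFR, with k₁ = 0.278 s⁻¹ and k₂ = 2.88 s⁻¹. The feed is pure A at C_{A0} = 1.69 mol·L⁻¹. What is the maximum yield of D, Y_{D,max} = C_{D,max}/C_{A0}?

0.0752

Evaluating C_D at τ_opt = ln(k₂/k₁)/(k₂−k₁) gives C_{D,max}/C_{A0} = (k₁/k₂)^[k₂/(k₂−k₁)].
= (0.278/2.88)^(2.88/(2.88−0.278)) = (0.09653)^(1.107) = 0.07519.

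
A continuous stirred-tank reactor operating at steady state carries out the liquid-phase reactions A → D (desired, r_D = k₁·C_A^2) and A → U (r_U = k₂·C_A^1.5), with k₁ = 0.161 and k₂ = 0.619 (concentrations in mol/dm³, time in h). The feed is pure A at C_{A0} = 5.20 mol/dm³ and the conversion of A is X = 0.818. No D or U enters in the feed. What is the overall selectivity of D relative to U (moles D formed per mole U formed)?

Exit C_A = C_{A0}(1−X) = 5.20×0.182 = 0.9464 mol/dm³.
Rates in a CSTR are evaluated at the outlet concentration: r_D = 0.161×0.9464^2 = 0.1442, r_U = 0.619×0.9464^1.5 = 0.5699.
Overall selectivity = C_D/C_U = r_Dτ/(r_Uτ) = r_D/r_U = 0.253.

0.253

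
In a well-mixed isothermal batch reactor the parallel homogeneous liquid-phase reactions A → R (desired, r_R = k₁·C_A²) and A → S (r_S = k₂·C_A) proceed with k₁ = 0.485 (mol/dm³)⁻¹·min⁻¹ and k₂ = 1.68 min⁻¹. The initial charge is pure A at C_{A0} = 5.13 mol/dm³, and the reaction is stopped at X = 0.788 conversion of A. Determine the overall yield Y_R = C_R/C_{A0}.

C_A = C_{A0}(1−X) = 1.088 mol/dm³.
Along a PFR/batch, dC_S/dC_A = −r_S/(r_R+r_S) = −k₂/(k₂+k₁·C_A).
Integrating from C_{A0} to C_A: C_S = (1.68/0.485)·ln[(1.68+0.485·5.13)/(1.68+0.485·1.09)] = 3.464·ln(4.168/2.207) = 2.202 mol/dm³.
Then C_R = (C_{A0}−C_A) − C_S = 4.042 − 2.202 = 1.841 mol/dm³.
Y_R = C_R/C_{A0} = 1.841/5.13 = 0.359.

0.359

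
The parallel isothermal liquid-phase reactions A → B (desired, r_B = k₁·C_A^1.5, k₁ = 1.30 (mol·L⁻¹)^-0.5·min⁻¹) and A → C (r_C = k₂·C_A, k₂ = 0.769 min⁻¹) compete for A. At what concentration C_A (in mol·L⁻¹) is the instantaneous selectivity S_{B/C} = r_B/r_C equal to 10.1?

S_{B/C} = (k₁/k₂)·C_A^0.5 ⇒ C_A = (S·k₂/k₁)^(2).
= (10.1×0.769/1.30)^(2) = (5.975)^(2) = 35.7 mol·L⁻¹.

35.7 mol·L⁻¹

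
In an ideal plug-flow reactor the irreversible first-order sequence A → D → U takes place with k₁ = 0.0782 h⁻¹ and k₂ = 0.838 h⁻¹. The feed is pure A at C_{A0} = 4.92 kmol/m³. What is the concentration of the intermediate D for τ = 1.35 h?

Solving the coupled first-order balances gives C_D(τ) = [k₁/(k₂−k₁)]·C_{A0}·(e^(−k₁τ) − e^(−k₂τ)).
e^(−k₁τ) = e^(−0.0782×1.35) = e^(−0.1056) = 0.8998; e^(−k₂τ) = e^(−1.131) = 0.3226.
C_D = 0.0782×4.92/(0.838−0.0782) × (0.8998−0.3226) = 0.5064×0.5772 = 0.2923 kmol/m³.

0.292 kmol/m³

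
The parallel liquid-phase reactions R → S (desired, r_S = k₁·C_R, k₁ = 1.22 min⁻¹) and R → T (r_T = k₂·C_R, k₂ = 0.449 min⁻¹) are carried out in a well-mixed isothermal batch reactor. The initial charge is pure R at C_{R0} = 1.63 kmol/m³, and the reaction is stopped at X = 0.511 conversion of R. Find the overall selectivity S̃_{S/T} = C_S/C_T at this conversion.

C_R = C_{R0}(1−X) = 0.7971 kmol/m³.
Both paths are first order in R, so the instantaneous fraction to S is constant: dC_S/d(−C_R) = k₁/(k₁+k₂) = 0.7310.
C_S = 0.7310·(C_{R0}−C_R) = 0.7310×0.8329 = 0.609 kmol/m³.
C_T = (C_{R0}−C_R)−C_S = 0.2241 kmol/m³; S̃_{S/T} = 0.6089/0.2241 = 2.72.

2.72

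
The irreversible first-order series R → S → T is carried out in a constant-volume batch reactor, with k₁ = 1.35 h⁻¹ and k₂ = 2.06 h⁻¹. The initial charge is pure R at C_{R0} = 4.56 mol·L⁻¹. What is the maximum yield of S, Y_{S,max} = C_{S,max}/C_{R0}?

0.293

At the optimum, C_{S,max}/C_{R0} = (k₁/k₂)^[k₂/(k₂−k₁)].
= (1.35/2.06)^(2.06/(2.06−1.35)) = (0.6553)^(2.901) = 0.2934.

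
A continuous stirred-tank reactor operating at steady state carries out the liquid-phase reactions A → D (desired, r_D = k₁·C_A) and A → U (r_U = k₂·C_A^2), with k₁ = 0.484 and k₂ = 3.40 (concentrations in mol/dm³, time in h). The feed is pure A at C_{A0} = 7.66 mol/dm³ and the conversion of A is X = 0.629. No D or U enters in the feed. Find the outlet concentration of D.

Exit C_A = C_{A0}(1−X) = 7.66×0.371 = 2.842 mol/dm³.
In a CSTR the entire volume is at exit conditions, so r_D = 0.484×2.842 = 1.375 and r_U = 3.40×2.842^2 = 27.46.
Fraction of consumed A going to D: r_D/(r_D+r_U) = 0.04770.
C_D = 0.04770·C_{A0}·X = 0.04770×7.66×0.629 = 0.230 mol/dm³.

0.230 mol/dm³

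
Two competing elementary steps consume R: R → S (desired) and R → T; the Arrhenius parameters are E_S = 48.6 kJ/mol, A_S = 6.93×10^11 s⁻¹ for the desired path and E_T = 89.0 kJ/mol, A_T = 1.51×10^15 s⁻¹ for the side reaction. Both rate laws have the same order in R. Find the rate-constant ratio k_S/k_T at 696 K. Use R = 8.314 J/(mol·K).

0.494

k_S/k_T = (A_S/A_T)·exp[−(E_S−E_T)/(RT)] = (A_S/A_T)·exp[(E_T−E_S)/(RT)].
(E_T−E_S)/(RT) = (89.0−48.6)×10³/(8.314×696) = 40400/5787 = 6.982.
k_S/k_T = (6.93×10^11/1.51×10^15)·exp(6.982) = 4.589×10^-4 × 1077 = 0.494.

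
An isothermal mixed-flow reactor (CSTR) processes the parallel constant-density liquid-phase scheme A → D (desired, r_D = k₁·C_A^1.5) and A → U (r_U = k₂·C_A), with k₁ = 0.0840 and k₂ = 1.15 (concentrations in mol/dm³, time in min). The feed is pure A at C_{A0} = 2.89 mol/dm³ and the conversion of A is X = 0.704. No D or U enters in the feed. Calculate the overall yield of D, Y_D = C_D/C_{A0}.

Exit C_A = C_{A0}(1−X) = 2.89×0.296 = 0.8554 mol/dm³.
Rates in a CSTR are evaluated at the outlet concentration: r_D = 0.0840×0.8554^1.5 = 0.06646, r_U = 1.15×0.8554 = 0.9838.
Fraction of consumed A going to D: r_D/(r_D+r_U) = 0.06328.
C_D = 0.06328·C_{A0}·X = 0.06328×2.89×0.704 = 0.129 mol/dm³; Y_D = C_D/C_{A0} = 0.0446.

0.0446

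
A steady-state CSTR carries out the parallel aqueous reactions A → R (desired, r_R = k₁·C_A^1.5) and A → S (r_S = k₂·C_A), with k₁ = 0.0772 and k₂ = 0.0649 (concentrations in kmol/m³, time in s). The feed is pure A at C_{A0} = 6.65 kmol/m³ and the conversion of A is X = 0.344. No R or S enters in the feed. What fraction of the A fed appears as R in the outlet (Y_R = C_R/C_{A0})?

0.245

Exit C_A = C_{A0}(1−X) = 6.65×0.656 = 4.362 kmol/m³.
In a CSTR the entire volume is at exit conditions, so r_R = 0.0772×4.362^1.5 = 0.7034 and r_S = 0.0649×4.362 = 0.2831.
Fraction of consumed A going to R: r_R/(r_R+r_S) = 0.7130.
C_R = 0.7130·C_{A0}·X = 0.7130×6.65×0.344 = 1.63 kmol/m³; Y_R = C_R/C_{A0} = 0.245.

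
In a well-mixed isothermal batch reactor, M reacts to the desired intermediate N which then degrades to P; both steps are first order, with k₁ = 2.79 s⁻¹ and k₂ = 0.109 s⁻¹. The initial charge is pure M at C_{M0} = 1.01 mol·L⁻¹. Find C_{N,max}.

0.885 mol·L⁻¹

At the optimum, C_{N,max}/C_{M0} = (k₁/k₂)^[k₂/(k₂−k₁)].
= (2.79/0.109)^(0.109/(0.109−2.79)) = (25.60)^(-0.04066) = 0.8765.
C_{N,max} = 0.8765×1.01 = 0.885 mol·L⁻¹.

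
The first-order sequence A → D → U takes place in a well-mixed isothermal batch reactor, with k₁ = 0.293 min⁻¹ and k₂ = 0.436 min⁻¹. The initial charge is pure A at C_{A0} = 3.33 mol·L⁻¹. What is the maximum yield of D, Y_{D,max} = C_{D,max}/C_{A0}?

Evaluating C_D at t_opt = ln(k₂/k₁)/(k₂−k₁) gives C_{D,max}/C_{A0} = (k₁/k₂)^[k₂/(k₂−k₁)].
= (0.293/0.436)^(0.436/(0.436−0.293)) = (0.6720)^(3.049) = 0.2976.

0.298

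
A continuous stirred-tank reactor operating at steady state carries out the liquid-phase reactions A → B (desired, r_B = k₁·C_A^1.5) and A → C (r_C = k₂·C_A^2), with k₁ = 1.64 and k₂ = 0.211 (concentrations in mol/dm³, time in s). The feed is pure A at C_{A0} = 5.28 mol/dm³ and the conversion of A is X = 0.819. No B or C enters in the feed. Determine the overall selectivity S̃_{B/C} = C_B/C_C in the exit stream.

7.95

Exit C_A = C_{A0}(1−X) = 5.28×0.181 = 0.9557 mol/dm³.
In a CSTR the entire volume is at exit conditions, so r_B = 1.64×0.9557^1.5 = 1.532 and r_C = 0.211×0.9557^2 = 0.1927.
Overall selectivity = C_B/C_C = r_Bτ/(r_Cτ) = r_B/r_C = 7.95.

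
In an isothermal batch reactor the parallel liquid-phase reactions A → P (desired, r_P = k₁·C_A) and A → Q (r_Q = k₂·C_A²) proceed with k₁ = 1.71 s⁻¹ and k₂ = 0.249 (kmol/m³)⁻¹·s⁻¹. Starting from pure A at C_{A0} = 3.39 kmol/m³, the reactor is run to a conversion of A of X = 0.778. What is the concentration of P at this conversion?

2.04 kmol/m³

C_A = C_{A0}(1−X) = 0.7526 kmol/m³.
Along a PFR/batch, dC_P/dC_A = −r_P/(r_P+r_Q) = −k₁/(k₁+k₂·C_A).
Integrating from C_{A0} to C_A: C_P = (1.71/0.249)·ln[(1.71+0.249·3.39)/(1.71+0.249·0.753)] = 6.867·ln(2.554/1.897) = 2.041 kmol/m³.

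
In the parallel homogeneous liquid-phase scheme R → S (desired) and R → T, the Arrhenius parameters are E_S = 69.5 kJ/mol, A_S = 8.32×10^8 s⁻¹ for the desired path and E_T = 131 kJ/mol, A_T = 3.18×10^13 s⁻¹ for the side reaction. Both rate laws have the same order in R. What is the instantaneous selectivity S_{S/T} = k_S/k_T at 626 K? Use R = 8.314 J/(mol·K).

3.54

With equal orders, S_{S/T} = k_S/k_T = (A_S/A_T)·exp[(E_T−E_S)/(RT)].
(E_T−E_S)/(RT) = (131−69.5)×10³/(8.314×626) = 61500/5205 = 11.82.
k_S/k_T = (8.32×10^8/3.18×10^13)·exp(11.82) = 2.616×10^-5 × 1.355×10^5 = 3.54.
Since E_S < E_T, lowering the temperature improves selectivity toward S.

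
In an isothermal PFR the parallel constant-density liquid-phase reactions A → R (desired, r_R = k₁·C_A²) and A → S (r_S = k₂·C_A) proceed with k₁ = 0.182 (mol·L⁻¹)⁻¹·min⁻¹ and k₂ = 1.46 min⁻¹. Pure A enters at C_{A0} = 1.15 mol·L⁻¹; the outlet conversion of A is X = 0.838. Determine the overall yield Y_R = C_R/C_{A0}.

C_A = C_{A0}(1−X) = 0.1863 mol·L⁻¹.
Along a PFR/batch, dC_S/dC_A = −r_S/(r_R+r_S) = −k₂/(k₂+k₁·C_A).
Integrating from C_{A0} to C_A: C_S = (1.46/0.182)·ln[(1.46+0.182·1.15)/(1.46+0.182·0.186)] = 8.022·ln(1.669/1.494) = 0.8905 mol·L⁻¹.
Then C_R = (C_{A0}−C_A) − C_S = 0.9637 − 0.8905 = 0.07318 mol·L⁻¹.
Y_R = C_R/C_{A0} = 0.07318/1.15 = 0.0636.

0.0636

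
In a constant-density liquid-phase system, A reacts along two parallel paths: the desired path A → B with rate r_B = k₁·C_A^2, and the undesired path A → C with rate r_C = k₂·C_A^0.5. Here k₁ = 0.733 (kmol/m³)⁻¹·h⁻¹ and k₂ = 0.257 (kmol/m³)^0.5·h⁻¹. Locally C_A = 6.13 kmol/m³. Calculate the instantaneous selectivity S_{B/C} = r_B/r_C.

S_{B/C} = r_B/r_C = (k₁·C_A^2)/(k₂·C_A^0.5) = (k₁/k₂)·C_A^1.5.
= (0.733×6.130^2) / (0.257×6.130^0.5) = 27.54/0.6363 = 43.3.

43.3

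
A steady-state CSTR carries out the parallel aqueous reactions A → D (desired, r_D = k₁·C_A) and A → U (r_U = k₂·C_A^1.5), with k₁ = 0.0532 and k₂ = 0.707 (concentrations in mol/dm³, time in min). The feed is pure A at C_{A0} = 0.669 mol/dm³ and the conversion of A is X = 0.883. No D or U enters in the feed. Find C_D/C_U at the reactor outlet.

Exit C_A = C_{A0}(1−X) = 0.669×0.117 = 0.07827 mol/dm³.
In a CSTR the entire volume is at exit conditions, so r_D = 0.0532×0.07827 = 0.004164 and r_U = 0.707×0.07827^1.5 = 0.01548.
Overall selectivity = C_D/C_U = r_Dτ/(r_Uτ) = r_D/r_U = 0.269.

0.269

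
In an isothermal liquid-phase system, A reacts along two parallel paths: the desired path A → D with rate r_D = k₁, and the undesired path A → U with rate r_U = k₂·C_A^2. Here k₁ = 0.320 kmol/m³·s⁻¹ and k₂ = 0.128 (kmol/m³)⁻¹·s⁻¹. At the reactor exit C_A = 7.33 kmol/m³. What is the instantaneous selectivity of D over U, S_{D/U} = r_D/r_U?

0.0465

S_{D/U} = r_D/r_U = (k₁)/(k₂·C_A^2) = (k₁/k₂)·C_A^-2.
= (0.320) / (0.128×7.330^2) = 0.3200/6.877 = 0.0465.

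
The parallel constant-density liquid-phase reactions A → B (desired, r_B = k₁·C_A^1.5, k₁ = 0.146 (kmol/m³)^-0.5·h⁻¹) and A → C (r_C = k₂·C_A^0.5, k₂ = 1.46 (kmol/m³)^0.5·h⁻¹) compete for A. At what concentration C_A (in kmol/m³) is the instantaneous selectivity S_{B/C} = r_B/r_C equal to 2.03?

S_{B/C} = (k₁/k₂)·C_A ⇒ C_A = S·k₂/k₁.
= 2.03×1.46/0.146 = 20.3 kmol/m³.

20.3 kmol/m³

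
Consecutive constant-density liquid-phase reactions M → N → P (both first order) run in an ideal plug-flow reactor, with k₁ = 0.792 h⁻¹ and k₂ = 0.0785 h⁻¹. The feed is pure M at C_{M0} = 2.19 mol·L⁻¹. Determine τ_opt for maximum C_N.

Setting dC_N/dτ = 0 gives τ_opt = ln(k₂/k₁)/(k₂−k₁).
= ln(0.0785/0.792)/(0.0785−0.792) = ln(0.09912)/-0.7135 = -2.311/-0.7135 = 3.24 h.

3.24 h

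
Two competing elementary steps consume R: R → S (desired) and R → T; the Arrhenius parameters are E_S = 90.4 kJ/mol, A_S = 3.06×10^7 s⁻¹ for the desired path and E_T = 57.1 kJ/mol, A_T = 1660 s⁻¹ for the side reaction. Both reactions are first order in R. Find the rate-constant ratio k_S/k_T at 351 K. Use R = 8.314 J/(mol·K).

0.204

With equal orders, S_{S/T} = k_S/k_T = (A_S/A_T)·exp[(E_T−E_S)/(RT)].
(E_T−E_S)/(RT) = (57.1−90.4)×10³/(8.314×351) = -33300/2918 = -11.41.
k_S/k_T = (3.06×10^7/1660)·exp(-11.41) = 18434 × 1.107×10^-5 = 0.204.
Since E_S > E_T, raising the temperature improves selectivity toward S.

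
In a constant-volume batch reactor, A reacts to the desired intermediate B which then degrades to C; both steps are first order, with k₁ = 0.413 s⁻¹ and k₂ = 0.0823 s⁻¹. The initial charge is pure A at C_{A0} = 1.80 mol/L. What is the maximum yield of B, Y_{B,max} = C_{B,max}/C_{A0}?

At the optimum, C_{B,max}/C_{A0} = (k₁/k₂)^[k₂/(k₂−k₁)].
= (0.413/0.0823)^(0.0823/(0.0823−0.413)) = (5.018)^(-0.2489) = 0.6694.

0.669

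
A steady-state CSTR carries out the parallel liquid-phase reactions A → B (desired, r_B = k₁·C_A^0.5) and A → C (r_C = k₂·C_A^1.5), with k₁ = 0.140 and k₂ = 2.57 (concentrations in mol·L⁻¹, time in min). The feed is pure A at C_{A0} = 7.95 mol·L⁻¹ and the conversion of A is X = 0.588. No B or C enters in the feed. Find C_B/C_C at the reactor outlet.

0.0166

Exit C_A = C_{A0}(1−X) = 7.95×0.412 = 3.275 mol·L⁻¹.
A CSTR operates uniformly at the exit composition, giving r_B = 0.2534 and r_C = 15.23 (each k·C_A^n at C_A = 3.275).
Overall selectivity = C_B/C_C = r_Bτ/(r_Cτ) = r_B/r_C = 0.0166.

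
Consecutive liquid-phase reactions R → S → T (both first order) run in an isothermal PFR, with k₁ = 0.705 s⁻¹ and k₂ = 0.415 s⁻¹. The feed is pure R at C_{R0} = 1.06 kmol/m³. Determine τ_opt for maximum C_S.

1.83 s

For first-order series the maximum of C_S occurs at τ_opt = ln(k₂/k₁)/(k₂−k₁).
= ln(0.415/0.705)/(0.415−0.705) = ln(0.5887)/-0.2900 = -0.5299/-0.2900 = 1.83 s.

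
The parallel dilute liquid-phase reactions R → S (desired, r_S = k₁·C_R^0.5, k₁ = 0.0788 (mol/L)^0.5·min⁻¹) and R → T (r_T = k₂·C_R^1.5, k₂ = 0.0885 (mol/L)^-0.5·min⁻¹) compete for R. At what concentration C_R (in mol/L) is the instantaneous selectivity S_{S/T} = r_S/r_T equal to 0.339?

2.63 mol/L

S_{S/T} = (k₁/k₂)·C_R⁻¹ ⇒ C_R = (S·k₂/k₁)^(-1).
= (0.339×0.0885/0.0788)^(-1) = (0.3807)^(-1) = 2.63 mol/L.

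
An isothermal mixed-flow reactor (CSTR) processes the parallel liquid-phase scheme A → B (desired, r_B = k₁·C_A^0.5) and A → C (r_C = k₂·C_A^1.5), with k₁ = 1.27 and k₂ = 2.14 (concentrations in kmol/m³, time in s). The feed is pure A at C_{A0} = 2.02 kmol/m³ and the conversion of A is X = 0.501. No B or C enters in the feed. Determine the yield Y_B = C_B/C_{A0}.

Exit C_A = C_{A0}(1−X) = 2.02×0.499 = 1.008 kmol/m³.
Rates in a CSTR are evaluated at the outlet concentration: r_B = 1.27×1.008^0.5 = 1.275, r_C = 2.14×1.008^1.5 = 2.166.
Fraction of consumed A going to B: r_B/(r_B+r_C) = 0.3706.
C_B = 0.3706·C_{A0}·X = 0.3706×2.02×0.501 = 0.375 kmol/m³; Y_B = C_B/C_{A0} = 0.186.

0.186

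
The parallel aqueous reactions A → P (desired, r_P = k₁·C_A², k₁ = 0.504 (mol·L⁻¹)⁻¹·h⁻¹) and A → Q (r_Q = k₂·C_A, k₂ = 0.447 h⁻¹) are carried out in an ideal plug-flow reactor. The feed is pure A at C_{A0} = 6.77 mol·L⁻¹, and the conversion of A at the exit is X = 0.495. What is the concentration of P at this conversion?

C_A = C_{A0}(1−X) = 3.419 mol·L⁻¹.
Along a PFR/batch, dC_Q/dC_A = −r_Q/(r_P+r_Q) = −k₂/(k₂+k₁·C_A).
Integrating from C_{A0} to C_A: C_Q = (0.447/0.504)·ln[(0.447+0.504·6.77)/(0.447+0.504·3.42)] = 0.8869·ln(3.859/2.170) = 0.5106 mol·L⁻¹.
Then C_P = (C_{A0}−C_A) − C_Q = 3.351 − 0.5106 = 2.841 mol·L⁻¹.

2.84 mol·L⁻¹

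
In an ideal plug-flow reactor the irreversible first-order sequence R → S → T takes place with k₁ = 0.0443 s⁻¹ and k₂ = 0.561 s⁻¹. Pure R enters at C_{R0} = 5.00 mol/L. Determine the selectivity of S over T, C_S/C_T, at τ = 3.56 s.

0.731

The intermediate concentration in a first-order A→B→C sequence is C_S = k₁C_{R0}(e^(−k₁τ) − e^(−k₂τ))/(k₂−k₁).
e^(−k₁τ) = e^(−0.0443×3.56) = e^(−0.1577) = 0.8541; e^(−k₂τ) = e^(−1.997) = 0.1357.
C_S = 0.0443×5.00/(0.561−0.0443) × (0.8541−0.1357) = 0.4287×0.7184 = 0.3080 mol/L.
C_R = C_{R0}e^(−k₁τ) = 4.270 mol/L, so C_T = C_{R0}−C_R−C_S = 0.4215 mol/L; C_S/C_T = 0.731.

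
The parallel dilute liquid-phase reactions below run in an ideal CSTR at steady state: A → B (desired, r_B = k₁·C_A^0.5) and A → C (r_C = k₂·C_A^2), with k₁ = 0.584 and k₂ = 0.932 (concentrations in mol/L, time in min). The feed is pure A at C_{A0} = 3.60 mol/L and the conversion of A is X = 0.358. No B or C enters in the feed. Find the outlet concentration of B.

Exit C_A = C_{A0}(1−X) = 3.60×0.642 = 2.311 mol/L.
In a CSTR the entire volume is at exit conditions, so r_B = 0.584×2.311^0.5 = 0.8878 and r_C = 0.932×2.311^2 = 4.978.
Fraction of consumed A going to B: r_B/(r_B+r_C) = 0.1513.
C_B = 0.1513·C_{A0}·X = 0.1513×3.60×0.358 = 0.195 mol/L.

0.195 mol/L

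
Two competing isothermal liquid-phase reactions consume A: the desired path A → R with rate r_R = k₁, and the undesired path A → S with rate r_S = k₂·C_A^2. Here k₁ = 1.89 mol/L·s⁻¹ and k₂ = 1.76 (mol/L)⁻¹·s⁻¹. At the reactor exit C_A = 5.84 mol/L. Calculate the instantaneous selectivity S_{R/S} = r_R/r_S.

S_{R/S} = r_R/r_S = (k₁)/(k₂·C_A^2) = (k₁/k₂)·C_A^-2.
= (1.89) / (1.76×5.840^2) = 1.890/60.03 = 0.0315.

0.0315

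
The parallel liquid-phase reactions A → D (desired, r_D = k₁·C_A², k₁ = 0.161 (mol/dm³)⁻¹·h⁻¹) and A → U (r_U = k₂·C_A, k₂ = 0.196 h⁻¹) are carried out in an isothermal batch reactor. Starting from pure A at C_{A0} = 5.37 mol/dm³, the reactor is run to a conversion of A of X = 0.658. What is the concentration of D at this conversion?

C_A = C_{A0}(1−X) = 1.837 mol/dm³.
Along a PFR/batch, dC_U/dC_A = −r_U/(r_D+r_U) = −k₂/(k₂+k₁·C_A).
Integrating from C_{A0} to C_A: C_U = (0.196/0.161)·ln[(0.196+0.161·5.37)/(0.196+0.161·1.84)] = 1.217·ln(1.061/0.4917) = 0.9358 mol/dm³.
Then C_D = (C_{A0}−C_A) − C_U = 3.533 − 0.9358 = 2.598 mol/dm³.

2.60 mol/dm³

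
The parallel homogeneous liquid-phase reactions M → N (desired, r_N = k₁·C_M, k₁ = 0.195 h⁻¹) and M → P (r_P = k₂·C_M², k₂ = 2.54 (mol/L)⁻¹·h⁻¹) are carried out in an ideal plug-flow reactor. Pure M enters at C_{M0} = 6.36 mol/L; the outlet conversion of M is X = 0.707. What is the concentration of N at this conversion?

0.0921 mol/L

C_M = C_{M0}(1−X) = 1.863 mol/L.
Along a PFR/batch, dC_N/dC_M = −r_N/(r_N+r_P) = −k₁/(k₁+k₂·C_M).
Integrating from C_{M0} to C_M: C_N = (0.195/2.54)·ln[(0.195+2.54·6.36)/(0.195+2.54·1.86)] = 0.07677·ln(16.35/4.928) = 0.09207 mol/L.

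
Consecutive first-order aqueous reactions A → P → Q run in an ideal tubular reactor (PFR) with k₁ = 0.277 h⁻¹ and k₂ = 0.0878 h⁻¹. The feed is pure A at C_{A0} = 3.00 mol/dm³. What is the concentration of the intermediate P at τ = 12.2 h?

Solving the coupled first-order balances gives C_P(τ) = [k₁/(k₂−k₁)]·C_{A0}·(e^(−k₁τ) − e^(−k₂τ)).
e^(−k₁τ) = e^(−0.277×12.2) = e^(−3.379) = 0.03407; e^(−k₂τ) = e^(−1.071) = 0.3426.
C_P = 0.277×3.00/(0.0878−0.277) × (0.03407−0.3426) = (-4.392)×(-0.3085) = 1.355 mol/dm³.

1.36 mol/dm³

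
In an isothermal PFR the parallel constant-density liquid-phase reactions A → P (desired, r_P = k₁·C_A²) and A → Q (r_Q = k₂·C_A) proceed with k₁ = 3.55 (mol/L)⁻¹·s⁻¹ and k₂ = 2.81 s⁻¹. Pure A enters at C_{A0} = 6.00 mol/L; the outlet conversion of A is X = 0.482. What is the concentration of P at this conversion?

C_A = C_{A0}(1−X) = 3.108 mol/L.
Along a PFR/batch, dC_Q/dC_A = −r_Q/(r_P+r_Q) = −k₂/(k₂+k₁·C_A).
Integrating from C_{A0} to C_A: C_Q = (2.81/3.55)·ln[(2.81+3.55·6.00)/(2.81+3.55·3.11)] = 0.7915·ln(24.11/13.84) = 0.4392 mol/L.
Then C_P = (C_{A0}−C_A) − C_Q = 2.892 − 0.4392 = 2.453 mol/L.

2.45 mol/L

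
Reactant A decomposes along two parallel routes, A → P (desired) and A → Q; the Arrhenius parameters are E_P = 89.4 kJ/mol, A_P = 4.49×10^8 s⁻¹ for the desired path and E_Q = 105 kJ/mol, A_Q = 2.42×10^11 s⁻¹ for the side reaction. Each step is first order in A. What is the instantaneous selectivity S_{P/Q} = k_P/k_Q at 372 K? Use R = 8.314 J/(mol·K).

0.288

With equal orders, S_{P/Q} = k_P/k_Q = (A_P/A_Q)·exp[(E_Q−E_P)/(RT)].
(E_Q−E_P)/(RT) = (105−89.4)×10³/(8.314×372) = 15600/3093 = 5.044.
k_P/k_Q = (4.49×10^8/2.42×10^11)·exp(5.044) = 0.001855 × 155.1 = 0.288.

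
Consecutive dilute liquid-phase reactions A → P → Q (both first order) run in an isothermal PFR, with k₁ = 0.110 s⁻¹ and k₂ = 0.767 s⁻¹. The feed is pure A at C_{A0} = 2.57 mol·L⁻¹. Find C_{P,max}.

For a first-order series the maximum intermediate yield is C_{P,max}/C_{A0} = (k₁/k₂)^[k₂/(k₂−k₁)].
= (0.110/0.767)^(0.767/(0.767−0.110)) = (0.1434)^(1.167) = 0.1036.
C_{P,max} = 0.1036×2.57 = 0.266 mol·L⁻¹.

0.266 mol·L⁻¹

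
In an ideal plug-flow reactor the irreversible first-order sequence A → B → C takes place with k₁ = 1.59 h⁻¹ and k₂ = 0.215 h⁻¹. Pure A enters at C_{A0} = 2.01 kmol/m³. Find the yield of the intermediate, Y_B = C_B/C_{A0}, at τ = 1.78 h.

For first-order series with pure A initially, C_B(τ) = k₁C_{A0}/(k₂−k₁)·(e^(−k₁τ) − e^(−k₂τ)).
e^(−k₁τ) = e^(−1.59×1.78) = e^(−2.830) = 0.05900; e^(−k₂τ) = e^(−0.3827) = 0.6820.
C_B = 1.59×2.01/(0.215−1.59) × (0.05900−0.6820) = (-2.324)×(-0.6230) = 1.448 kmol/m³.
Y_B = C_B/C_{A0} = 1.448/2.01 = 0.720.

0.720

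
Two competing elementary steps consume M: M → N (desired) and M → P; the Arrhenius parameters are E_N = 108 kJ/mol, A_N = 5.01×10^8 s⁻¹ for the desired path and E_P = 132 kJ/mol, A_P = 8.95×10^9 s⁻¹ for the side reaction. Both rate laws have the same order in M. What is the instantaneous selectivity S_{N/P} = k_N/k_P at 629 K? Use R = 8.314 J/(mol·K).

5.51

With equal orders, S_{N/P} = k_N/k_P = (A_N/A_P)·exp[(E_P−E_N)/(RT)].
(E_P−E_N)/(RT) = (132−108)×10³/(8.314×629) = 24000/5230 = 4.589.
k_N/k_P = (5.01×10^8/8.95×10^9)·exp(4.589) = 0.05598 × 98.43 = 5.51.
Since E_N < E_P, lowering the temperature improves selectivity toward N.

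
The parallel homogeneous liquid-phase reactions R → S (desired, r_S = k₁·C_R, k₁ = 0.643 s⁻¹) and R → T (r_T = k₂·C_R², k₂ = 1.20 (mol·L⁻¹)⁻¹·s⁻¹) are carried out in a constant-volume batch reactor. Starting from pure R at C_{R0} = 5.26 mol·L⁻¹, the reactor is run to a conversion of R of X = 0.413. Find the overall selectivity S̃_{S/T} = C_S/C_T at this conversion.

C_R = C_{R0}(1−X) = 3.088 mol·L⁻¹.
Along a PFR/batch, dC_S/dC_R = −r_S/(r_S+r_T) = −k₁/(k₁+k₂·C_R).
Integrating from C_{R0} to C_R: C_S = (0.643/1.20)·ln[(0.643+1.20·5.26)/(0.643+1.20·3.09)] = 0.5358·ln(6.955/4.348) = 0.2517 mol·L⁻¹.
C_T = (C_{R0}−C_R)−C_S = 1.921 mol·L⁻¹; S̃_{S/T} = 0.2517/1.921 = 0.131.

0.131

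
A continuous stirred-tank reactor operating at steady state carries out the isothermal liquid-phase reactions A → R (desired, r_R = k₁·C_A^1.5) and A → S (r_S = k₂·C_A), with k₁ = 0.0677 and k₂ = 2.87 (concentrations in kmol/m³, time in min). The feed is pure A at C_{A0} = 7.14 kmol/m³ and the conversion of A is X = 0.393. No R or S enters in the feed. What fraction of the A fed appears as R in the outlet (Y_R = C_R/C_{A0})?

Exit C_A = C_{A0}(1−X) = 7.14×0.607 = 4.334 kmol/m³.
Rates in a CSTR are evaluated at the outlet concentration: r_R = 0.0677×4.334^1.5 = 0.6108, r_S = 2.87×4.334 = 12.44.
Fraction of consumed A going to R: r_R/(r_R+r_S) = 0.04681.
C_R = 0.04681·C_{A0}·X = 0.04681×7.14×0.393 = 0.131 kmol/m³; Y_R = C_R/C_{A0} = 0.0184.

0.0184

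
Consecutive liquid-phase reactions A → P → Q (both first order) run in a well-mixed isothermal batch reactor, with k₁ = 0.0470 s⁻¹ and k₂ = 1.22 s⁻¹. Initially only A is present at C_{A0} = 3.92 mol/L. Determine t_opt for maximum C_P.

Setting dC_P/dt = 0 gives t_opt = ln(k₂/k₁)/(k₂−k₁).
= ln(1.22/0.0470)/(1.22−0.0470) = ln(25.96)/1.173 = 3.256/1.173 = 2.78 s.

2.78 s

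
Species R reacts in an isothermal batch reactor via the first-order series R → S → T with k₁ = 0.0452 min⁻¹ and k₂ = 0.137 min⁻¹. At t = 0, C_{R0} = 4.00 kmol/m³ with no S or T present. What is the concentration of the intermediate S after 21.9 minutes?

For first-order series with pure R initially, C_S(t) = k₁C_{R0}/(k₂−k₁)·(e^(−k₁t) − e^(−k₂t)).
e^(−k₁t) = e^(−0.0452×21.9) = e^(−0.9899) = 0.3716; e^(−k₂t) = e^(−3.000) = 0.04977.
C_S = 0.0452×4.00/(0.137−0.0452) × (0.3716−0.04977) = 1.969×0.3218 = 0.6339 kmol/m³.

0.634 kmol/m³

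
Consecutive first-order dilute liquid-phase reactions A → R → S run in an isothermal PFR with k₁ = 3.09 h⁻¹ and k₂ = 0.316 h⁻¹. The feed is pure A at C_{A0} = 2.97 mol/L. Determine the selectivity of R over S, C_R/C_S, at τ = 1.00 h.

For first-order series with pure A initially, C_R(τ) = k₁C_{A0}/(k₂−k₁)·(e^(−k₁τ) − e^(−k₂τ)).
e^(−k₁τ) = e^(−3.09×1.00) = e^(−3.090) = 0.04550; e^(−k₂τ) = e^(−0.3160) = 0.7291.
C_R = 3.09×2.97/(0.316−3.09) × (0.04550−0.7291) = (-3.308)×(-0.6836) = 2.261 mol/L.
C_A = C_{A0}e^(−k₁τ) = 0.1351 mol/L, so C_S = C_{A0}−C_A−C_R = 0.5734 mol/L; C_R/C_S = 3.94.

3.94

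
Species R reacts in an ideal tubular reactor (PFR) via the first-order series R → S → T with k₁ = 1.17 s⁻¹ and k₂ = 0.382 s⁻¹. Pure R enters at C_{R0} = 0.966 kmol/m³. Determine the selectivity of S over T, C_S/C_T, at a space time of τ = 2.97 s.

The intermediate concentration in a first-order A→B→C sequence is C_S = k₁C_{R0}(e^(−k₁τ) − e^(−k₂τ))/(k₂−k₁).
e^(−k₁τ) = e^(−1.17×2.97) = e^(−3.475) = 0.03096; e^(−k₂τ) = e^(−1.135) = 0.3216.
C_S = 1.17×0.966/(0.382−1.17) × (0.03096−0.3216) = (-1.434)×(-0.2906) = 0.4168 kmol/m³.
C_R = C_{R0}e^(−k₁τ) = 0.02991 kmol/m³, so C_T = C_{R0}−C_R−C_S = 0.5193 kmol/m³; C_S/C_T = 0.803.

0.803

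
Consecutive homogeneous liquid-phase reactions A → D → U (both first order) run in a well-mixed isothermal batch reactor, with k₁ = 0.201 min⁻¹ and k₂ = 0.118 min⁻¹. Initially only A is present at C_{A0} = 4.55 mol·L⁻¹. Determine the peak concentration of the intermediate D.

Evaluating C_D at t_opt = ln(k₂/k₁)/(k₂−k₁) gives C_{D,max}/C_{A0} = (k₁/k₂)^[k₂/(k₂−k₁)].
= (0.201/0.118)^(0.118/(0.118−0.201)) = (1.703)^(-1.422) = 0.4690.
C_{D,max} = 0.4690×4.55 = 2.13 mol·L⁻¹.

2.13 mol·L⁻¹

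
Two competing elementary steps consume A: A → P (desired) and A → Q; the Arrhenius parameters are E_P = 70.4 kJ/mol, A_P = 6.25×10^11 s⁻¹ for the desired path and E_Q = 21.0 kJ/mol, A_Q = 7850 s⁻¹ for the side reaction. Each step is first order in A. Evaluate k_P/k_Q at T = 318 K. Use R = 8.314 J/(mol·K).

0.611

With equal orders, S_{P/Q} = k_P/k_Q = (A_P/A_Q)·exp[(E_Q−E_P)/(RT)].
(E_Q−E_P)/(RT) = (21.0−70.4)×10³/(8.314×318) = -49400/2644 = -18.68.
k_P/k_Q = (6.25×10^11/7850)·exp(-18.68) = 7.962×10^7 × 7.678×10^-9 = 0.611.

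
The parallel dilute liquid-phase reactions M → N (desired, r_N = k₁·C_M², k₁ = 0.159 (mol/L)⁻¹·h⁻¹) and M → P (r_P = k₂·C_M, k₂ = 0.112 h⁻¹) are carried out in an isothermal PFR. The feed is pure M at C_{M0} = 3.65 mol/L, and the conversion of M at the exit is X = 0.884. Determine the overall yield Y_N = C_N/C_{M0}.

C_M = C_{M0}(1−X) = 0.4234 mol/L.
Along a PFR/batch, dC_P/dC_M = −r_P/(r_N+r_P) = −k₂/(k₂+k₁·C_M).
Integrating from C_{M0} to C_M: C_P = (0.112/0.159)·ln[(0.112+0.159·3.65)/(0.112+0.159·0.423)] = 0.7044·ln(0.6924/0.1793) = 0.9516 mol/L.
Then C_N = (C_{M0}−C_M) − C_P = 3.227 − 0.9516 = 2.275 mol/L.
Y_N = C_N/C_{M0} = 2.275/3.65 = 0.623.

0.623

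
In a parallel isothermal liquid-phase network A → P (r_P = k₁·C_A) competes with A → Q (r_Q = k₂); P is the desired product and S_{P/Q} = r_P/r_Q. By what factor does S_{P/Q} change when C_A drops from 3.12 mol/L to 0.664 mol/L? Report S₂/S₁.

S_{P/Q} = (k₁/k₂)·C_A, so S₂/S₁ = (C_{A,2}/C_{A,1}).
= 0.664/3.12 = 0.213.

0.213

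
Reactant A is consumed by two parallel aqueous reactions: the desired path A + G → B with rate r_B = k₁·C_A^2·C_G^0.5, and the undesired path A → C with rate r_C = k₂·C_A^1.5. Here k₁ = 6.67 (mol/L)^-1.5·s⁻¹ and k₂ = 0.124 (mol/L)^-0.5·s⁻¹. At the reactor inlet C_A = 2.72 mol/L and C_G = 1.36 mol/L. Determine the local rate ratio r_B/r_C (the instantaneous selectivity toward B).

S_{B/C} = r_B/r_C = (k₁·C_A^2·C_G^0.5)/(k₂·C_A^1.5) = (k₁/k₂)·C_A^0.5·C_G^0.5.
= (6.67×2.720^2×1.360^0.5) / (0.124×2.720^1.5) = 57.55/0.5563 = 103.
Since the desired path is higher order in A, keeping C_A high (PFR or concentrated feed) favours B.

103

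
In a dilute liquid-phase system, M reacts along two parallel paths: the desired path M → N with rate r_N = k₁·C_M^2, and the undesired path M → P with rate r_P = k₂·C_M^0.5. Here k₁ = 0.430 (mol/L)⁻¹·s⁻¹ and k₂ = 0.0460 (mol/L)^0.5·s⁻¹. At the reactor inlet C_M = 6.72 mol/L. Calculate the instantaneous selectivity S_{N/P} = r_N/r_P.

163

S_{N/P} = r_N/r_P = (k₁·C_M^2)/(k₂·C_M^0.5) = (k₁/k₂)·C_M^1.5.
= (0.430×6.720^2) / (0.0460×6.720^0.5) = 19.42/0.1192 = 163.
Since the desired path is higher order in M, keeping C_M high (PFR or concentrated feed) favours N.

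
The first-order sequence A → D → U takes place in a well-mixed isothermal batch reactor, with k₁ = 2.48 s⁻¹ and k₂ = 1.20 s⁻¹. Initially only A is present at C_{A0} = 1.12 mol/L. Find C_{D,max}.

0.567 mol/L

For a first-order series the maximum intermediate yield is C_{D,max}/C_{A0} = (k₁/k₂)^[k₂/(k₂−k₁)].
= (2.48/1.20)^(1.20/(1.20−2.48)) = (2.067)^(-0.9375) = 0.5063.
C_{D,max} = 0.5063×1.12 = 0.567 mol/L.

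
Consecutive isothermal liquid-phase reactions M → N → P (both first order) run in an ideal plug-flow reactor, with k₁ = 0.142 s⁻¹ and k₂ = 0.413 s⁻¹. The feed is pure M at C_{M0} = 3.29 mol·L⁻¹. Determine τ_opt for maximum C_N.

3.94 s

The intermediate peaks when r₁ = r₂, i.e. k₁e^(−k₁τ) = k₂e^(−k₂τ), giving τ_opt = ln(k₂/k₁)/(k₂−k₁).
= ln(0.413/0.142)/(0.413−0.142) = ln(2.908)/0.2710 = 1.068/0.2710 = 3.94 s.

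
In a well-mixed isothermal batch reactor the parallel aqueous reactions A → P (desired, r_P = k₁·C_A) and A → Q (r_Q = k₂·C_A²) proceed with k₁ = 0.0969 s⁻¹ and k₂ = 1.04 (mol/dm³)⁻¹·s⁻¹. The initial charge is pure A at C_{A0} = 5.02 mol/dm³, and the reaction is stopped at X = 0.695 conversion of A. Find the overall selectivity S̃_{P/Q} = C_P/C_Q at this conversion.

0.0316

C_A = C_{A0}(1−X) = 1.531 mol/dm³.
Along a PFR/batch, dC_P/dC_A = −r_P/(r_P+r_Q) = −k₁/(k₁+k₂·C_A).
Integrating from C_{A0} to C_A: C_P = (0.0969/1.04)·ln[(0.0969+1.04·5.02)/(0.0969+1.04·1.53)] = 0.09317·ln(5.318/1.689) = 0.1068 mol/dm³.
C_Q = (C_{A0}−C_A)−C_P = 3.382 mol/dm³; S̃_{P/Q} = 0.1068/3.382 = 0.0316.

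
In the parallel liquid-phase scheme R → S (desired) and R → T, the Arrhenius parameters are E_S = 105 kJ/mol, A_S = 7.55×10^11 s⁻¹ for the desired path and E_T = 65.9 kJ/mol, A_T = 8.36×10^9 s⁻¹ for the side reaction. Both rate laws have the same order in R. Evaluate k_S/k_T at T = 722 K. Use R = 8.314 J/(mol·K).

0.134

Since both paths have the same order in R, the concentration cancels and S_{S/T} = k_S/k_T = (A_S/A_T)·exp[(E_T−E_S)/(RT)].
(E_T−E_S)/(RT) = (65.9−105)×10³/(8.314×722) = -39100/6003 = -6.514.
k_S/k_T = (7.55×10^11/8.36×10^9)·exp(-6.514) = 90.31 × 0.001483 = 0.134.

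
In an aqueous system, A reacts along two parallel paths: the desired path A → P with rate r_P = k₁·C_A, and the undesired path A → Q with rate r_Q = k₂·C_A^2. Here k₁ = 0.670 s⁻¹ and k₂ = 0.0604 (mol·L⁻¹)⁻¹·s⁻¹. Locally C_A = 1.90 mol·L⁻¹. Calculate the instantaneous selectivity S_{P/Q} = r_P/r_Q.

5.84

S_{P/Q} = r_P/r_Q = (k₁·C_A)/(k₂·C_A^2) = (k₁/k₂)·C_A⁻¹.
= (0.670×1.900) / (0.0604×1.900^2) = 1.273/0.2180 = 5.84.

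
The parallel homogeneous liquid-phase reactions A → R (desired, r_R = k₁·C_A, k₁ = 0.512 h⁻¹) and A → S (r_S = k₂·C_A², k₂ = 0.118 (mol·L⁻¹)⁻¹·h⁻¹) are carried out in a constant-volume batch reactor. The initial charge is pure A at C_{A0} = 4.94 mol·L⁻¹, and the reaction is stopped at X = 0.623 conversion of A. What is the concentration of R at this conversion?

1.75 mol·L⁻¹

C_A = C_{A0}(1−X) = 1.862 mol·L⁻¹.
Along a PFR/batch, dC_R/dC_A = −r_R/(r_R+r_S) = −k₁/(k₁+k₂·C_A).
Integrating from C_{A0} to C_A: C_R = (0.512/0.118)·ln[(0.512+0.118·4.94)/(0.512+0.118·1.86)] = 4.339·ln(1.095/0.7318) = 1.749 mol·L⁻¹.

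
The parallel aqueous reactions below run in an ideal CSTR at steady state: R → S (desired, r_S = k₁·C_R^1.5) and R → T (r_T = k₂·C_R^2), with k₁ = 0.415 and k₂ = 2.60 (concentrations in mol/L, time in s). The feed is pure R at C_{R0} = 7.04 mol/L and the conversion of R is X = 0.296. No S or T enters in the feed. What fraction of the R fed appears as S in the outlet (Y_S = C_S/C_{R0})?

Exit C_R = C_{R0}(1−X) = 7.04×0.704 = 4.956 mol/L.
Rates in a CSTR are evaluated at the outlet concentration: r_S = 0.415×4.956^1.5 = 4.579, r_T = 2.60×4.956^2 = 63.87.
Fraction of consumed R going to S: r_S/(r_S+r_T) = 0.06690.
C_S = 0.06690·C_{R0}·X = 0.06690×7.04×0.296 = 0.139 mol/L; Y_S = C_S/C_{R0} = 0.0198.

0.0198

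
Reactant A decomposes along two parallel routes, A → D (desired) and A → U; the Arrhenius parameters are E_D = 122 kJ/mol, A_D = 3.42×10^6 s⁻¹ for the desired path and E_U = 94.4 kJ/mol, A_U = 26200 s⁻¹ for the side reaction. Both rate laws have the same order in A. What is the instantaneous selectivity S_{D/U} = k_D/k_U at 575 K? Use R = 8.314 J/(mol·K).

With equal orders, S_{D/U} = k_D/k_U = (A_D/A_U)·exp[(E_U−E_D)/(RT)].
(E_U−E_D)/(RT) = (94.4−122)×10³/(8.314×575) = -27600/4781 = -5.773.
k_D/k_U = (3.42×10^6/26200)·exp(-5.773) = 130.5 × 0.003109 = 0.406.
Since E_D > E_U, raising the temperature improves selectivity toward D.

0.406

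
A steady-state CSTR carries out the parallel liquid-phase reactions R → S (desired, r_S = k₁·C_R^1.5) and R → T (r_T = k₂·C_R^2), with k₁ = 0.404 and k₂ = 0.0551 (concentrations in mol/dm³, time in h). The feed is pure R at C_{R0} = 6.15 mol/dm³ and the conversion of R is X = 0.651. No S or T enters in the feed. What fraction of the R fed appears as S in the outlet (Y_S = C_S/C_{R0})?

Exit C_R = C_{R0}(1−X) = 6.15×0.349 = 2.146 mol/dm³.
In a CSTR the entire volume is at exit conditions, so r_S = 0.404×2.146^1.5 = 1.270 and r_T = 0.0551×2.146^2 = 0.2538.
Fraction of consumed R going to S: r_S/(r_S+r_T) = 0.8335.
C_S = 0.8335·C_{R0}·X = 0.8335×6.15×0.651 = 3.34 mol/dm³; Y_S = C_S/C_{R0} = 0.543.

0.543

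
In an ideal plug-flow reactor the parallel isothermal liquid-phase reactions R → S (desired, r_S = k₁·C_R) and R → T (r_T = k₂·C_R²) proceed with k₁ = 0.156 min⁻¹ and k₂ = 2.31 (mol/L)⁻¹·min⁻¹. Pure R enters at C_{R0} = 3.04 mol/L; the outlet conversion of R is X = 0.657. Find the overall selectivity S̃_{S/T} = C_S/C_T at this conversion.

C_R = C_{R0}(1−X) = 1.043 mol/L.
Along a PFR/batch, dC_S/dC_R = −r_S/(r_S+r_T) = −k₁/(k₁+k₂·C_R).
Integrating from C_{R0} to C_R: C_S = (0.156/2.31)·ln[(0.156+2.31·3.04)/(0.156+2.31·1.04)] = 0.06753·ln(7.178/2.565) = 0.06951 mol/L.
C_T = (C_{R0}−C_R)−C_S = 1.928 mol/L; S̃_{S/T} = 0.06951/1.928 = 0.0361.

0.0361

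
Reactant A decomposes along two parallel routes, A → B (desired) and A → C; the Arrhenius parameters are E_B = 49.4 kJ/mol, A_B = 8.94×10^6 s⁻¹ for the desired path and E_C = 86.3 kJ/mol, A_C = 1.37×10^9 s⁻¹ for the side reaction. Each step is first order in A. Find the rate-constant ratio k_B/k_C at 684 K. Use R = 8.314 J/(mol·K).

4.29

With equal orders, S_{B/C} = k_B/k_C = (A_B/A_C)·exp[(E_C−E_B)/(RT)].
(E_C−E_B)/(RT) = (86.3−49.4)×10³/(8.314×684) = 36900/5687 = 6.489.
k_B/k_C = (8.94×10^6/1.37×10^9)·exp(6.489) = 0.006526 × 657.7 = 4.29.
Since E_B < E_C, lowering the temperature improves selectivity toward B.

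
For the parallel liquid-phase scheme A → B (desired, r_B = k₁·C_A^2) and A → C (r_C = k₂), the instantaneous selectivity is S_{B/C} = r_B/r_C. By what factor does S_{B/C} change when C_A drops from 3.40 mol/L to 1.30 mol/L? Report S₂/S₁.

0.146

S_{B/C} = (k₁/k₂)·C_A^2, so S₂/S₁ = (C_{A,2}/C_{A,1})^2.
= (1.30/3.40)^2 = (0.3824)^2 = 0.146.
Selectivity toward B falls as C_A falls — high-concentration operation is favoured.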